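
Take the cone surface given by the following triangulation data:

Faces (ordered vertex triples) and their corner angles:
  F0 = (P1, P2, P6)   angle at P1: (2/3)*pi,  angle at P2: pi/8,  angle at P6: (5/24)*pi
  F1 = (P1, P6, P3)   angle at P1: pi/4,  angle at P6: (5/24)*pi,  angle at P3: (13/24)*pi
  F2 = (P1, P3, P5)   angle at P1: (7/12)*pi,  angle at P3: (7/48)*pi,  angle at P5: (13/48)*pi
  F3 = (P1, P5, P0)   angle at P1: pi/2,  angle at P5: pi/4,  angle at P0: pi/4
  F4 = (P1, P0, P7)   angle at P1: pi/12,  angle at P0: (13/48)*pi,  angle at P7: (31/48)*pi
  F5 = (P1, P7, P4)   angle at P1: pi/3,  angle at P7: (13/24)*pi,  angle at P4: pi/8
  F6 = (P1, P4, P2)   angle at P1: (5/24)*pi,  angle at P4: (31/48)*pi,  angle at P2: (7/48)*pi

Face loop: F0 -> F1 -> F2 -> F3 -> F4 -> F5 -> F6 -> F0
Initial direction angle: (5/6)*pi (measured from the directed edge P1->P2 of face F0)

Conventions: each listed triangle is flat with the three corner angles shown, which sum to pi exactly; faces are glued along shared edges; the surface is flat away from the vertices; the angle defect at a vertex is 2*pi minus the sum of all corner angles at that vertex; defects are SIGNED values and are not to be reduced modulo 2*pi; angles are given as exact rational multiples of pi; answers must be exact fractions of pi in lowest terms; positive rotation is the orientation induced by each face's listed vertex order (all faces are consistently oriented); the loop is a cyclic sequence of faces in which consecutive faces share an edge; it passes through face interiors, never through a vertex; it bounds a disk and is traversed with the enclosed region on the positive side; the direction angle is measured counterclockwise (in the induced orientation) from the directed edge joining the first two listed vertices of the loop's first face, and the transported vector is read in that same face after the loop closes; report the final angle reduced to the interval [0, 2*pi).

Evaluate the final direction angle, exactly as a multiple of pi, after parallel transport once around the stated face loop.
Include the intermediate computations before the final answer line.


enclosed vertex P1: corner angles sum to (21/8)*pi, defect = 2*pi - (21/8)*pi = (-5/8)*pi
final direction = starting direction + enclosed defect total, reduced mod 2*pi (induced orientation)
final angle = (5/6)*pi - (5/8)*pi = (5/24)*pi (mod 2*pi)

Answer: final direction angle = (5/24)*pi


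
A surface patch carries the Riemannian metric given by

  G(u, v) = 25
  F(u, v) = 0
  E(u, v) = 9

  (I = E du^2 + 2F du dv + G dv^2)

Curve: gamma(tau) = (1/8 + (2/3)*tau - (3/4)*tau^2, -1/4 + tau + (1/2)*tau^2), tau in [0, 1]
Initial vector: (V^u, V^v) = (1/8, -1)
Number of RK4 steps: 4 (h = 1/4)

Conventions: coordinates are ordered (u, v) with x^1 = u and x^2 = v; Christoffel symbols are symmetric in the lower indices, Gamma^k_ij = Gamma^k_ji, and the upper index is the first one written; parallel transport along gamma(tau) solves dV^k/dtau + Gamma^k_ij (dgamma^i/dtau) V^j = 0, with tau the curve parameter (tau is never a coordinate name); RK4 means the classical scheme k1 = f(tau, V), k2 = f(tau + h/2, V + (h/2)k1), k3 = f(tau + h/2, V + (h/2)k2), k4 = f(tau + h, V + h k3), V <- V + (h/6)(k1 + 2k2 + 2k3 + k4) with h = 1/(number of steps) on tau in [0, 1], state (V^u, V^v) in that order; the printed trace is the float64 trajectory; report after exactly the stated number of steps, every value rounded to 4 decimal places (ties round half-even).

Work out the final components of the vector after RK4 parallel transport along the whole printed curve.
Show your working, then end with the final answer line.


gamma'(tau) = (2/3 - (3/2)*tau, 1 + tau); f(tau, V)^k = -Gamma^k_ij(gamma(tau)) gamma'^i(tau) V^j; h = 1/4; intermediate values shown to 6 dp
curve data and Christoffel symbols at the stage parameters:
  tau = 0.000000: gamma = (0.125000, -0.250000), gamma' = (0.666667, 1.000000); Gamma_uuu = 0.000000, Gamma_uuv = 0.000000, Gamma_uvv = 0.000000, Gamma_vuu = 0.000000, Gamma_vuv = 0.000000, Gamma_vvv = 0.000000
  tau = 0.125000: gamma = (0.196615, -0.117188), gamma' = (0.479167, 1.125000); Gamma_uuu = 0.000000, Gamma_uuv = 0.000000, Gamma_uvv = 0.000000, Gamma_vuu = 0.000000, Gamma_vuv = 0.000000, Gamma_vvv = 0.000000
  tau = 0.250000: gamma = (0.244792, 0.031250), gamma' = (0.291667, 1.250000); Gamma_uuu = 0.000000, Gamma_uuv = 0.000000, Gamma_uvv = 0.000000, Gamma_vuu = 0.000000, Gamma_vuv = 0.000000, Gamma_vvv = 0.000000
  tau = 0.375000: gamma = (0.269531, 0.195312), gamma' = (0.104167, 1.375000); Gamma_uuu = 0.000000, Gamma_uuv = 0.000000, Gamma_uvv = 0.000000, Gamma_vuu = 0.000000, Gamma_vuv = 0.000000, Gamma_vvv = 0.000000
  tau = 0.500000: gamma = (0.270833, 0.375000), gamma' = (-0.083333, 1.500000); Gamma_uuu = 0.000000, Gamma_uuv = 0.000000, Gamma_uvv = 0.000000, Gamma_vuu = 0.000000, Gamma_vuv = 0.000000, Gamma_vvv = 0.000000
  tau = 0.625000: gamma = (0.248698, 0.570312), gamma' = (-0.270833, 1.625000); Gamma_uuu = 0.000000, Gamma_uuv = 0.000000, Gamma_uvv = 0.000000, Gamma_vuu = 0.000000, Gamma_vuv = 0.000000, Gamma_vvv = 0.000000
  tau = 0.750000: gamma = (0.203125, 0.781250), gamma' = (-0.458333, 1.750000); Gamma_uuu = 0.000000, Gamma_uuv = 0.000000, Gamma_uvv = 0.000000, Gamma_vuu = 0.000000, Gamma_vuv = 0.000000, Gamma_vvv = 0.000000
  tau = 0.875000: gamma = (0.134115, 1.007812), gamma' = (-0.645833, 1.875000); Gamma_uuu = 0.000000, Gamma_uuv = 0.000000, Gamma_uvv = 0.000000, Gamma_vuu = 0.000000, Gamma_vuv = 0.000000, Gamma_vvv = 0.000000
  tau = 1.000000: gamma = (0.041667, 1.250000), gamma' = (-0.833333, 2.000000); Gamma_uuu = 0.000000, Gamma_uuv = 0.000000, Gamma_uvv = 0.000000, Gamma_vuu = 0.000000, Gamma_vuv = 0.000000, Gamma_vvv = 0.000000
step 0: V^u = 0.1250, V^v = -1.0000
step 1: k1 = (0.000000, 0.000000), k2 = (0.000000, 0.000000), k3 = (0.000000, 0.000000), k4 = (0.000000, 0.000000); V <- V + (h/6)(k1 + 2k2 + 2k3 + k4): V^u = 0.1250, V^v = -1.0000
step 2: k1 = (0.000000, 0.000000), k2 = (0.000000, 0.000000), k3 = (0.000000, 0.000000), k4 = (0.000000, 0.000000); V <- V + (h/6)(k1 + 2k2 + 2k3 + k4): V^u = 0.1250, V^v = -1.0000
step 3: k1 = (0.000000, 0.000000), k2 = (0.000000, 0.000000), k3 = (0.000000, 0.000000), k4 = (0.000000, 0.000000); V <- V + (h/6)(k1 + 2k2 + 2k3 + k4): V^u = 0.1250, V^v = -1.0000
step 4: k1 = (0.000000, 0.000000), k2 = (0.000000, 0.000000), k3 = (0.000000, 0.000000), k4 = (0.000000, 0.000000); V <- V + (h/6)(k1 + 2k2 + 2k3 + k4): V^u = 0.1250, V^v = -1.0000

Answer: V^u = 0.1250, V^v = -1.0000


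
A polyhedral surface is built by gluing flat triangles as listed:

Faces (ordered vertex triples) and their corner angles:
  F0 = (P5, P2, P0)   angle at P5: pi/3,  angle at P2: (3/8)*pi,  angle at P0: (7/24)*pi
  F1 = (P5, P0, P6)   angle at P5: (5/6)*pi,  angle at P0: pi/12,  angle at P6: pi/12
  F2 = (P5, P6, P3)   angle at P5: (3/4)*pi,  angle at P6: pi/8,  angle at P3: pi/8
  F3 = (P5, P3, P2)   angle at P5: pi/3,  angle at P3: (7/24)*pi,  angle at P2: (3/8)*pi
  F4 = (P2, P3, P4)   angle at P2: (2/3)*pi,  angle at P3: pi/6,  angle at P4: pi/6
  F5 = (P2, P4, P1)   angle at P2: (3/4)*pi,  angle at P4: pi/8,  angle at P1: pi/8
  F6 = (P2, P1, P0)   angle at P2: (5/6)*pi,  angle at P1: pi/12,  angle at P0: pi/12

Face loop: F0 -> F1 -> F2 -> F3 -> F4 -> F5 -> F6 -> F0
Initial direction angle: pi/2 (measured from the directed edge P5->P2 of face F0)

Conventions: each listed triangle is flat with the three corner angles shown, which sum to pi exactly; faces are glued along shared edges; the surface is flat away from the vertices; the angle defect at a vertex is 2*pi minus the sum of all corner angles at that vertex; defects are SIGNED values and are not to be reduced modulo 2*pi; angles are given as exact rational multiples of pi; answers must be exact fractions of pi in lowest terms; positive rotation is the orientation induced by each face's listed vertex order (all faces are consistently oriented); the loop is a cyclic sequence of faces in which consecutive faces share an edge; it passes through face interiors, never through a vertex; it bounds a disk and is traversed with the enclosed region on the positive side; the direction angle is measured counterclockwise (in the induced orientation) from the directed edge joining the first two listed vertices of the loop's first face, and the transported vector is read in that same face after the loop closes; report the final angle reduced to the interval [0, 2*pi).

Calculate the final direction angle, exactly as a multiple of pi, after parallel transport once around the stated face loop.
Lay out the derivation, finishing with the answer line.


enclosed vertex P2: corner angles sum to 3*pi, defect = 2*pi - 3*pi = -pi
enclosed vertex P5: corner angles sum to (9/4)*pi, defect = 2*pi - (9/4)*pi = -pi/4
final direction = starting direction + enclosed defect total, reduced mod 2*pi (induced orientation)
final angle = pi/2 - (5/4)*pi = (5/4)*pi (mod 2*pi)

Answer: final direction angle = (5/4)*pi


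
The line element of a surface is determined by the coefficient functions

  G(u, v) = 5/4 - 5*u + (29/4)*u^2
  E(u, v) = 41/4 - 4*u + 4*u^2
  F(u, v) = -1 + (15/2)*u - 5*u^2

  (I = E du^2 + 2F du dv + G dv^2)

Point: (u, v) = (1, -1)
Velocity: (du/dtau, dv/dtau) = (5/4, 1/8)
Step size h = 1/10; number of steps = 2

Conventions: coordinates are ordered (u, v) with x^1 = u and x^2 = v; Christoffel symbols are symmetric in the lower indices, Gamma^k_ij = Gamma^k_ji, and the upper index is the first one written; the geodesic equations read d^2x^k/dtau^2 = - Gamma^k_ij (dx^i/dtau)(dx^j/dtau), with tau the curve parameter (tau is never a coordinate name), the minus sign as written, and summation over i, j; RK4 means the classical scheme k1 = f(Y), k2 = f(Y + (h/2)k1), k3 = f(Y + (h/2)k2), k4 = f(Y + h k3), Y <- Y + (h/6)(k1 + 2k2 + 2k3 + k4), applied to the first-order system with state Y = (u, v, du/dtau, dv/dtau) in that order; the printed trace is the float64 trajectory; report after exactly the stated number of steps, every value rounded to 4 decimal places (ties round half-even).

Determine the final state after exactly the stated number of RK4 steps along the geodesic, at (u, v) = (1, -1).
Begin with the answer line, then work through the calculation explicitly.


Answer: u = 1.2420, v = -0.9604, du/dtau = 1.1731, dv/dtau = 0.2581

f(Y) = (du/dtau, dv/dtau, -Gamma^u_ij Y'^i Y'^j, -Gamma^v_ij Y'^i Y'^j) with the Gammas evaluated at the stage position; h = 0.100000; intermediate values shown to 6 dp
step 0: u = 1.0000, v = -1.0000, du/dtau = 1.2500, dv/dtau = 0.1250
step 1:
  k1: at (u, v) = (1.000000, -1.000000), (du/dtau, dv/dtau) = (1.250000, 0.125000); Gamma_uuu = 0.319703, Gamma_uuv = -0.211896, Gamma_uvv = -0.494424, Gamma_vuu = -0.851301, Gamma_vuv = 1.447955, Gamma_vvv = 0.211896; k1 = (1.250000, 0.125000, -0.425592, 0.874361)
  k2: at (u, v) = (1.062500, -0.993750), (du/dtau, dv/dtau) = (1.228720, 0.168718); Gamma_uuu = 0.322482, Gamma_uuv = -0.165656, Gamma_uvv = -0.515660, Gamma_vuu = -0.861712, Gamma_vuv = 1.315477, Gamma_vvv = 0.165656; k2 = (1.228720, 0.168718, -0.403505, 0.750841)
  k3: at (u, v) = (1.061436, -0.991564), (du/dtau, dv/dtau) = (1.229825, 0.162542); Gamma_uuu = 0.322495, Gamma_uuv = -0.166405, Gamma_uvv = -0.515308, Gamma_vuu = -0.861707, Gamma_vuv = 1.317517, Gamma_vvv = 0.166405; k3 = (1.229825, 0.162542, -0.407621, 0.772171)
  k4: at (u, v) = (1.122982, -0.983746), (du/dtau, dv/dtau) = (1.209238, 0.202217); Gamma_uuu = 0.319108, Gamma_uuv = -0.125108, Gamma_uvv = -0.535191, Gamma_vuu = -0.855223, Gamma_vuv = 1.209999, Gamma_vvv = 0.125108; k4 = (1.209238, 0.202217, -0.383548, 0.653680)
  Y <- Y + (h/6)(k1 + 2k2 + 2k3 + k4): u = 1.1229, v = -0.9835, du/dtau = 1.2095, dv/dtau = 0.2012
step 2:
  k1: at (u, v) = (1.122939, -0.983504), (du/dtau, dv/dtau) = (1.209477, 0.201234); Gamma_uuu = 0.319112, Gamma_uuv = -0.125136, Gamma_uvv = -0.535177, Gamma_vuu = -0.855231, Gamma_vuv = 1.210068, Gamma_vvv = 0.125136; k1 = (1.209477, 0.201234, -0.384223, 0.656961)
  k2: at (u, v) = (1.183413, -0.973443), (du/dtau, dv/dtau) = (1.190266, 0.234082); Gamma_uuu = 0.311819, Gamma_uuv = -0.088142, Gamma_uvv = -0.553750, Gamma_vuu = -0.839622, Gamma_vuv = 1.122195, Gamma_vvv = 0.088142; k2 = (1.190266, 0.234082, -0.362305, 0.559357)
  k3: at (u, v) = (1.182452, -0.971800), (du/dtau, dv/dtau) = (1.191362, 0.229202); Gamma_uuu = 0.311958, Gamma_uuv = -0.088704, Gamma_uvv = -0.553463, Gamma_vuu = -0.839917, Gamma_vuv = 1.123473, Gamma_vvv = 0.088704; k3 = (1.191362, 0.229202, -0.365256, 0.573912)
  k4: at (u, v) = (1.242075, -0.960584), (du/dtau, dv/dtau) = (1.172951, 0.258626); Gamma_uuu = 0.302255, Gamma_uuv = -0.055196, Gamma_uvv = -0.570892, Gamma_vuu = -0.819760, Gamma_vuv = 1.050397, Gamma_vvv = 0.055196; k4 = (1.172951, 0.258626, -0.344174, 0.486860)
  Y <- Y + (h/6)(k1 + 2k2 + 2k3 + k4): u = 1.2420, v = -0.9604, du/dtau = 1.1731, dv/dtau = 0.2581


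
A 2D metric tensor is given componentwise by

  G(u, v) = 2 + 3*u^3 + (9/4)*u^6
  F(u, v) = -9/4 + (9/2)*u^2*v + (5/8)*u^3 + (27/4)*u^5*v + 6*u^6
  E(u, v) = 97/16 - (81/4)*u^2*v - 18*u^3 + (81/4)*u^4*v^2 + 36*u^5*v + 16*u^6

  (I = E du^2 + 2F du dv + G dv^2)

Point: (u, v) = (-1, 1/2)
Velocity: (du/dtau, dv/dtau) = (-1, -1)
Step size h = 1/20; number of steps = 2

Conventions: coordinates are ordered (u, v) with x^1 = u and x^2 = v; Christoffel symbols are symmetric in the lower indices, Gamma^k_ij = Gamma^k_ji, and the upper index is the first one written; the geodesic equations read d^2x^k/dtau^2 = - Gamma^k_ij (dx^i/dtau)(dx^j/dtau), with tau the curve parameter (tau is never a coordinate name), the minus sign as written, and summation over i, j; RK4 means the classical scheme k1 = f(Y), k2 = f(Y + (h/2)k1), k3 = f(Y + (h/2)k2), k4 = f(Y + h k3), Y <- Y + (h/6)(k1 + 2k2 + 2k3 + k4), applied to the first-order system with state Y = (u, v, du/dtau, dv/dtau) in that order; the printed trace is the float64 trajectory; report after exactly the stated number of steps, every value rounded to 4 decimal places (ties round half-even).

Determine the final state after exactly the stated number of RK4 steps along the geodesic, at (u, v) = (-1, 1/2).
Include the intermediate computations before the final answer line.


f(Y) = (du/dtau, dv/dtau, -Gamma^u_ij Y'^i Y'^j, -Gamma^v_ij Y'^i Y'^j) with the Gammas evaluated at the stage position; h = 0.050000; intermediate values shown to 6 dp
step 0: u = -1.0000, v = 0.5000, du/dtau = -1.0000, dv/dtau = -1.0000
step 1:
  k1: at (u, v) = (-1.000000, 0.500000), (du/dtau, dv/dtau) = (-1.000000, -1.000000); Gamma_uuu = -1.739130, Gamma_uuv = -1.043478, Gamma_uvv = 0.000000, Gamma_vuu = -0.217391, Gamma_vuv = -0.130435, Gamma_vvv = 0.000000; k1 = (-1.000000, -1.000000, 3.826087, 0.478261)
  k2: at (u, v) = (-1.025000, 0.475000), (du/dtau, dv/dtau) = (-0.904348, -0.988043); Gamma_uuu = -1.775985, Gamma_uuv = -1.020777, Gamma_uvv = 0.000000, Gamma_vuu = -0.253447, Gamma_vuv = -0.145673, Gamma_vvv = 0.000000; k2 = (-0.904348, -0.988043, 3.276680, 0.467609)
  k3: at (u, v) = (-1.022609, 0.475299), (du/dtau, dv/dtau) = (-0.918083, -0.988310); Gamma_uuu = -1.773589, Gamma_uuv = -1.021014, Gamma_uvv = 0.000000, Gamma_vuu = -0.249683, Gamma_vuv = -0.143737, Gamma_vvv = 0.000000; k3 = (-0.918083, -0.988310, 3.347751, 0.471291)
  k4: at (u, v) = (-1.045904, 0.450585), (du/dtau, dv/dtau) = (-0.832612, -0.976435); Gamma_uuu = -1.799879, Gamma_uuv = -0.997135, Gamma_uvv = 0.000000, Gamma_vuu = -0.279717, Gamma_vuv = -0.154964, Gamma_vvv = 0.000000; k4 = (-0.832612, -0.976435, 2.869081, 0.445880)
  Y <- Y + (h/6)(k1 + 2k2 + 2k3 + k4): u = -1.0456, v = 0.4506, du/dtau = -0.8338, dv/dtau = -0.9767
step 2:
  k1: at (u, v) = (-1.045646, 0.450590), (du/dtau, dv/dtau) = (-0.833800, -0.976650); Gamma_uuu = -1.799697, Gamma_uuv = -0.997159, Gamma_uvv = 0.000000, Gamma_vuu = -0.279333, Gamma_vuv = -0.154770, Gamma_vvv = 0.000000; k1 = (-0.833800, -0.976650, 2.875223, 0.446266)
  k2: at (u, v) = (-1.066491, 0.426174), (du/dtau, dv/dtau) = (-0.761919, -0.965494); Gamma_uuu = -1.816970, Gamma_uuv = -0.972964, Gamma_uvv = 0.000000, Gamma_vuu = -0.302609, Gamma_vuv = -0.162043, Gamma_vvv = 0.000000; k2 = (-0.761919, -0.965494, 2.486269, 0.414078)
  k3: at (u, v) = (-1.064694, 0.426453), (du/dtau, dv/dtau) = (-0.771643, -0.966299); Gamma_uuu = -1.816054, Gamma_uuv = -0.973450, Gamma_uvv = 0.000000, Gamma_vuu = -0.300200, Gamma_vuv = -0.160915, Gamma_vvv = 0.000000; k3 = (-0.771643, -0.966299, 2.533021, 0.418717)
  k4: at (u, v) = (-1.084228, 0.402276), (du/dtau, dv/dtau) = (-0.707149, -0.955715); Gamma_uuu = -1.827509, Gamma_uuv = -0.949544, Gamma_uvv = 0.000000, Gamma_vuu = -0.319221, Gamma_vuv = -0.165862, Gamma_vvv = 0.000000; k4 = (-0.707149, -0.955715, 2.197328, 0.383819)
  Y <- Y + (h/6)(k1 + 2k2 + 2k3 + k4): u = -1.0840, v = 0.4023, du/dtau = -0.7079, dv/dtau = -0.9559

Answer: u = -1.0840, v = 0.4023, du/dtau = -0.7079, dv/dtau = -0.9559


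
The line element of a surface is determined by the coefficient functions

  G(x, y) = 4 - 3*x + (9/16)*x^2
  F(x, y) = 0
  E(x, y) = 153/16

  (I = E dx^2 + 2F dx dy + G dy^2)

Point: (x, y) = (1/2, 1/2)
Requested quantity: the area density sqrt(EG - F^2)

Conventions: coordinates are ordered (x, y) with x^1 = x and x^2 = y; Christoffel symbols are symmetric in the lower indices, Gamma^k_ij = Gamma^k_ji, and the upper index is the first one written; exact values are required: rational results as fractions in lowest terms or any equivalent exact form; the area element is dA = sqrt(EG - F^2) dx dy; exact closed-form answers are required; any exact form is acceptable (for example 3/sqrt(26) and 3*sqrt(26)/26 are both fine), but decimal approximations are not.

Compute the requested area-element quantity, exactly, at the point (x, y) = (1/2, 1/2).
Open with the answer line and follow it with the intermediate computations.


Answer: sqrt(EG - F^2) = 39*sqrt(17)/32

E = 153/16, F = 0, G = 169/64; EG - F^2 = 25857/1024


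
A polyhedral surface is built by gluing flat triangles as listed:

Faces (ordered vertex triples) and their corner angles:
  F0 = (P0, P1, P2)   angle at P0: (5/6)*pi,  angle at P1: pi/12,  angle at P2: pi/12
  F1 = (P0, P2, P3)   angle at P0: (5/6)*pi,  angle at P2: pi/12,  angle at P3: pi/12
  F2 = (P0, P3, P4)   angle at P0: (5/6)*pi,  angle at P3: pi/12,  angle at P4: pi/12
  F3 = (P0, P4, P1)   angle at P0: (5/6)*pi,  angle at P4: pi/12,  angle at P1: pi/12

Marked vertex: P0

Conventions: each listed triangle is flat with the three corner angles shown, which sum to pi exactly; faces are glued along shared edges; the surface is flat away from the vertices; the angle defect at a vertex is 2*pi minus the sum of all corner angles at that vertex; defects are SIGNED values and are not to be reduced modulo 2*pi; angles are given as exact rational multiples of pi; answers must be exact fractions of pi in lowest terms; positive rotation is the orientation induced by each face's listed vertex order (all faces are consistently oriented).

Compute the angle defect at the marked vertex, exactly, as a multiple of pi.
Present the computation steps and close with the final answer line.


Sum of corner angles at P0: (10/3)*pi
defect = 2*pi - (10/3)*pi

Answer: defect(P0) = (-4/3)*pi


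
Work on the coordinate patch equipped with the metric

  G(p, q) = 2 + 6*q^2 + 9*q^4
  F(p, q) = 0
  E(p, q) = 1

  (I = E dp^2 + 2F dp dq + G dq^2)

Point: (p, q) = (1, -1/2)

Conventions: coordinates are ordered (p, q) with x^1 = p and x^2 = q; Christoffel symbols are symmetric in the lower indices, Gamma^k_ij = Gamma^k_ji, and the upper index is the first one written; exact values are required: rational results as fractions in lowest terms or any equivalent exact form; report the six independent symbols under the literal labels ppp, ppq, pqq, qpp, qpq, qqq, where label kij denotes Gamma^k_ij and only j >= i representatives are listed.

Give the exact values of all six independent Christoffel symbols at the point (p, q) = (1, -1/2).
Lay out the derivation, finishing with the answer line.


E = 1, F = 0, G = 65/16 at the point
E_p = 0, E_q = 0, F_p = 0, F_q = 0, G_p = 0, G_q = -21/2
EG - F^2 = 65/16;  g^inv = (16/65) * [[65/16, 0], [0, 1]]
first-kind symbols [ij,l] = (1/2)(d_i g_jl + d_j g_il - d_l g_ij): [pp,p] = E_p/2 = 0, [pp,q] = F_p - E_q/2 = 0, [pq,p] = E_q/2 = 0, [pq,q] = G_p/2 = 0, [qq,p] = F_q - G_p/2 = 0, [qq,q] = G_q/2 = -21/4
Gamma^p_ij = (G*[ij,p] - F*[ij,q])/(EG - F^2), Gamma^q_ij = (E*[ij,q] - F*[ij,p])/(EG - F^2)

Answer: Gamma_ppp = 0, Gamma_ppq = 0, Gamma_pqq = 0, Gamma_qpp = 0, Gamma_qpq = 0, Gamma_qqq = -84/65


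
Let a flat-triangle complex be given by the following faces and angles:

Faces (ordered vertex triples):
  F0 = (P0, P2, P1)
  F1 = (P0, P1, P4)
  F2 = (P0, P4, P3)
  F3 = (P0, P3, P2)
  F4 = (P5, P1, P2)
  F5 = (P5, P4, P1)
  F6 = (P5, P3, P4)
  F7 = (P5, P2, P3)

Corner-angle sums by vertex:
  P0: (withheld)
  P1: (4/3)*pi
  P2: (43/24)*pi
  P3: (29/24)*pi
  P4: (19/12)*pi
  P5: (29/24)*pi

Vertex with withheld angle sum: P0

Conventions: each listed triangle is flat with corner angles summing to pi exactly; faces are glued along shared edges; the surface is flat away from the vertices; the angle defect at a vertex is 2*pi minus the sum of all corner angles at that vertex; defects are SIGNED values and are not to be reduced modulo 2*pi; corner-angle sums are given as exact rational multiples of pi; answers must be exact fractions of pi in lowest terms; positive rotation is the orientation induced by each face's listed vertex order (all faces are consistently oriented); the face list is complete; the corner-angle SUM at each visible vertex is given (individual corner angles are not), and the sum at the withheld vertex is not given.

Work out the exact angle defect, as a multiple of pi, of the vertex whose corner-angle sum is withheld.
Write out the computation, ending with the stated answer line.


V = 6, E = 12, F = 8; chi = V - E + F = 2
Gauss-Bonnet: total defect = 2*pi*chi = 4*pi; visible defects sum to (23/8)*pi

Answer: defect(P0) = (9/8)*pi


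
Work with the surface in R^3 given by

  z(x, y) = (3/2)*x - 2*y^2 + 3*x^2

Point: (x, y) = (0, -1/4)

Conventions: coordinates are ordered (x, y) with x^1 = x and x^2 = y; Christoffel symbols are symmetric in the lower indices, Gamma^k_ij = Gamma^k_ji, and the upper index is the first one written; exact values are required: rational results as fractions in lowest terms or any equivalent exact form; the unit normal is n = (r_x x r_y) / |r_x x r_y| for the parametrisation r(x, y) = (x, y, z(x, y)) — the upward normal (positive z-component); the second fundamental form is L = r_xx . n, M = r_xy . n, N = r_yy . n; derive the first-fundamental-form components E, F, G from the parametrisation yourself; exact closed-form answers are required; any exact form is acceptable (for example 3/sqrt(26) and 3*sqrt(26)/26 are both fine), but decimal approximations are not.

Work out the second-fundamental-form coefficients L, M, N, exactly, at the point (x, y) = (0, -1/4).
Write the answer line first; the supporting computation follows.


Answer: L = 12*sqrt(17)/17, M = 0, N = -8*sqrt(17)/17

z_x = 3/2, z_y = 1, z_xx = 6, z_xy = 0, z_yy = -4
E = 13/4, F = 3/2, G = 2; answer radicand W^2 = 17/4
unnormalised second-form numerators: l = 6, m = 0, n = -4; L = l/sqrt(17/4), and similarly M = m/sqrt(W^2), N = n/sqrt(W^2)


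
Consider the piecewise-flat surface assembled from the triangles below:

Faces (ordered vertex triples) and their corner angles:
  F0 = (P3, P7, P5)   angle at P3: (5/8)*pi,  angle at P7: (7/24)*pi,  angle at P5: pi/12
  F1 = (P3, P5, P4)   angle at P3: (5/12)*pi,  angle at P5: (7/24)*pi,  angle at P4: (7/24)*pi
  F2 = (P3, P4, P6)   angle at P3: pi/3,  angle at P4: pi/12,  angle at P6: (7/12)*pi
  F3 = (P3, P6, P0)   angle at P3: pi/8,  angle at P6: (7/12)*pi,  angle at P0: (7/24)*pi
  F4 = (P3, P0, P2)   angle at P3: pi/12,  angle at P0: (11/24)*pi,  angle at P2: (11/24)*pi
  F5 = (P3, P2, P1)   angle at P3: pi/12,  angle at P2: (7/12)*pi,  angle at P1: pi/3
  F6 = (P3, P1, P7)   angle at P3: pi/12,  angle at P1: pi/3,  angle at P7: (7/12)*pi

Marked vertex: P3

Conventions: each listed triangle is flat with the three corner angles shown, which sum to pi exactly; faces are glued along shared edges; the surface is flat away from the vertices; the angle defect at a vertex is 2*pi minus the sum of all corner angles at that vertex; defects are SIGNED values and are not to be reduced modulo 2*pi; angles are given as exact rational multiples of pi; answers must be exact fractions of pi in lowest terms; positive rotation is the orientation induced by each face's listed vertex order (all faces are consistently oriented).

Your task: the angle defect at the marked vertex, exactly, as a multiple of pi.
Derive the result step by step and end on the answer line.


Sum of corner angles at P3: (7/4)*pi
defect = 2*pi - (7/4)*pi

Answer: defect(P3) = pi/4


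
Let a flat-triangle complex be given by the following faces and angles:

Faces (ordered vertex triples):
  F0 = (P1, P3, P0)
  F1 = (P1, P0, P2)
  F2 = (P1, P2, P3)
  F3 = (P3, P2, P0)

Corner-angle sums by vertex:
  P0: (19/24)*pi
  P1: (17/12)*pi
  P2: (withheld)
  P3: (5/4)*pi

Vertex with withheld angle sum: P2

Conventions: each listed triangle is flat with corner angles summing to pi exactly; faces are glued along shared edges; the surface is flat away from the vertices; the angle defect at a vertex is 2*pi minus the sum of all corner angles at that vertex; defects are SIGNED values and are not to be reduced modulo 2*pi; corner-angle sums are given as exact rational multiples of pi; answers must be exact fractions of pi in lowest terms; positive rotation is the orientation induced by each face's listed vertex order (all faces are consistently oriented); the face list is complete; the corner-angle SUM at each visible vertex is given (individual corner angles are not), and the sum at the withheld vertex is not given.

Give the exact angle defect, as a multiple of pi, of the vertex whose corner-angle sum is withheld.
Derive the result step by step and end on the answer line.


V = 4, E = 6, F = 4; chi = V - E + F = 2
Gauss-Bonnet: total defect = 2*pi*chi = 4*pi; visible defects sum to (61/24)*pi

Answer: defect(P2) = (35/24)*pi


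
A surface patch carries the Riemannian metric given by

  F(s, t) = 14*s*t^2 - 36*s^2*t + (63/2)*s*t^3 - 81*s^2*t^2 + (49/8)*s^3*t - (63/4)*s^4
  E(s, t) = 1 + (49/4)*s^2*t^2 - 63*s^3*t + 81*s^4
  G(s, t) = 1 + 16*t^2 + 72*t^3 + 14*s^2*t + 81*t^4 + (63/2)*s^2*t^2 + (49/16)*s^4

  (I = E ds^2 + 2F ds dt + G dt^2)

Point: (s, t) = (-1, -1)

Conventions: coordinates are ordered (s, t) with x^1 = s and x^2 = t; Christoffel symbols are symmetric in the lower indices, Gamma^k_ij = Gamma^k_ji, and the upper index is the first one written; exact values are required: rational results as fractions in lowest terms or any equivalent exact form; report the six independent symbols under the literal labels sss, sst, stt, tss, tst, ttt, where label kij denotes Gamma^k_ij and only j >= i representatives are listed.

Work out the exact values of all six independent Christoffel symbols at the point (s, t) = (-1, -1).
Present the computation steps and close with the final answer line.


E = 125/4, F = -297/8, G = 745/16 at the point
E_s = -319/2, E_t = 77/2, F_s = 937/8, F_t = 427/8, G_s = -189/4, G_t = -189
EG - F^2 = 1229/16;  g^inv = (16/1229) * [[745/16, 297/8], [297/8, 125/4]]
first-kind symbols [ij,l] = (1/2)(d_i g_jl + d_j g_il - d_l g_ij): [ss,s] = E_s/2 = -319/4, [ss,t] = F_s - E_t/2 = 783/8, [st,s] = E_t/2 = 77/4, [st,t] = G_s/2 = -189/8, [tt,s] = F_t - G_s/2 = 77, [tt,t] = G_t/2 = -189/2
Gamma^s_ij = (G*[ij,s] - F*[ij,t])/(EG - F^2), Gamma^t_ij = (E*[ij,t] - F*[ij,s])/(EG - F^2)

Answer: Gamma_sss = -1276/1229, Gamma_sst = 308/1229, Gamma_stt = 1232/1229, Gamma_tss = 1566/1229, Gamma_tst = -378/1229, Gamma_ttt = -1512/1229


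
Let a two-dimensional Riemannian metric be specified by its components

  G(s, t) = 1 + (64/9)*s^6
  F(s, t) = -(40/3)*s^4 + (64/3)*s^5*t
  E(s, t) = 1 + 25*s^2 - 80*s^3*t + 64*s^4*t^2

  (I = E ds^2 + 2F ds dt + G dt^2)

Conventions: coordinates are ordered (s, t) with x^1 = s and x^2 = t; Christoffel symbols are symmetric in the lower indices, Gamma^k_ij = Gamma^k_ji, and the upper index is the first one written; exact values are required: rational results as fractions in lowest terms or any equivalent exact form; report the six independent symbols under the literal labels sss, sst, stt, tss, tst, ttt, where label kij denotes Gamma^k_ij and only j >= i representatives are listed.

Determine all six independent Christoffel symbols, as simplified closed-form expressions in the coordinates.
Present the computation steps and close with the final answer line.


E = 1 + 25*s^2 - 80*s^3*t + 64*s^4*t^2; F = -(40/3)*s^4 + (64/3)*s^5*t; G = 1 + (64/9)*s^6
Gamma^k_ij = (1/2) g^{kl} (d_i g_jl + d_j g_il - d_l g_ij), with g^inv = (1/(EG-F^2)) [[G, -F], [-F, E]]
first partials: E_s = 50*s - 240*s^2*t + 256*s^3*t^2, E_t = -80*s^3 + 128*s^4*t, F_s = -(160/3)*s^3 + (320/3)*s^4*t, F_t = (64/3)*s^5, G_s = (128/3)*s^5, G_t = 0
D = EG - F^2 = 1 + 25*s^2 - 80*s^3*t + 64*s^4*t^2 + (64/9)*s^6
expanded: Gamma^s_ss = (G E_s - 2F F_s + F E_t)/(2D), Gamma^s_st = (G E_t - F G_s)/(2D), Gamma^s_tt = (2G F_t - G G_s - F G_t)/(2D), Gamma^t_ss = (2E F_s - E E_t - F E_s)/(2D), Gamma^t_st = (E G_s - F E_t)/(2D), Gamma^t_tt = (E G_t - 2F F_t + F G_s)/(2D); substitute and cancel common factors

Answer: Gamma_sss = (1152*s^3*t^2 - 1080*s^2*t + 225*s)/(64*s^6 + 576*s^4*t^2 - 720*s^3*t + 225*s^2 + 9), Gamma_sst = (576*s^4*t - 360*s^3)/(64*s^6 + 576*s^4*t^2 - 720*s^3*t + 225*s^2 + 9), Gamma_stt = 0, Gamma_tss = (384*s^4*t - 120*s^3)/(64*s^6 + 576*s^4*t^2 - 720*s^3*t + 225*s^2 + 9), Gamma_tst = 192*s^5/(64*s^6 + 576*s^4*t^2 - 720*s^3*t + 225*s^2 + 9), Gamma_ttt = 0


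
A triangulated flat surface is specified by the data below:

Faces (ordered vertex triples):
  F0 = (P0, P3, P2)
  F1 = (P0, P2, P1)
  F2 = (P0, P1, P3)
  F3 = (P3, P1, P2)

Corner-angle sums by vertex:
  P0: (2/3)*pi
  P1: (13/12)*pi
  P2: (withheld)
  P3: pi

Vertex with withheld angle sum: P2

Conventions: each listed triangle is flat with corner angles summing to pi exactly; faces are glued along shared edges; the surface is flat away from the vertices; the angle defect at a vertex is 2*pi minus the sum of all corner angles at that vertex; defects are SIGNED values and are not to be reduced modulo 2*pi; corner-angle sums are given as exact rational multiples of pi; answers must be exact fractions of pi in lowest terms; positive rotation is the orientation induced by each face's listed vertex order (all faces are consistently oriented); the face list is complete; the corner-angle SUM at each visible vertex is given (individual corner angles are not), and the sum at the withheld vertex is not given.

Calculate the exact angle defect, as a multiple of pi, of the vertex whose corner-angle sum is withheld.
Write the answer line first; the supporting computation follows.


Answer: defect(P2) = (3/4)*pi

V = 4, E = 6, F = 4; chi = V - E + F = 2
Gauss-Bonnet: total defect = 2*pi*chi = 4*pi; visible defects sum to (13/4)*pi


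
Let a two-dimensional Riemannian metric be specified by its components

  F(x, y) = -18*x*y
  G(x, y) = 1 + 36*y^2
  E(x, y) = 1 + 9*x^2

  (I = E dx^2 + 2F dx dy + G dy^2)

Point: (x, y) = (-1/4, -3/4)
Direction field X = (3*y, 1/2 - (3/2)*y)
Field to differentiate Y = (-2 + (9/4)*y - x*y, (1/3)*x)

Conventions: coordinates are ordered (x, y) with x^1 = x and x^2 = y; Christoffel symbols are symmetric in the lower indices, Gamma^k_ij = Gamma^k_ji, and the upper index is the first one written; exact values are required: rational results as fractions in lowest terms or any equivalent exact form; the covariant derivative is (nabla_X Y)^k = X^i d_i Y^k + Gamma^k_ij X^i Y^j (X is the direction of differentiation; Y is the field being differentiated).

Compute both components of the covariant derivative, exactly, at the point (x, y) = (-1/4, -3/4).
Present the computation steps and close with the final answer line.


E = 25/16, F = -27/8, G = 85/4 at the point
E_x = -9/2, E_y = 0, F_x = 27/2, F_y = 9/2, G_x = 0, G_y = -54
EG - F^2 = 349/16;  g^inv = (16/349) * [[85/4, 27/8], [27/8, 25/16]]
first-kind symbols [ij,l] = (1/2)(d_i g_jl + d_j g_il - d_l g_ij): [xx,x] = E_x/2 = -9/4, [xx,y] = F_x - E_y/2 = 27/2, [xy,x] = E_y/2 = 0, [xy,y] = G_x/2 = 0, [yy,x] = F_y - G_x/2 = 9/2, [yy,y] = G_y/2 = -27
Gamma^x_ij = (G*[ij,x] - F*[ij,y])/(EG - F^2), Gamma^y_ij = (E*[ij,y] - F*[ij,x])/(EG - F^2)
Gamma_xxx = -36/349, Gamma_xxy = 0, Gamma_xyy = 72/349, Gamma_yxx = 216/349, Gamma_yxy = 0, Gamma_yyy = -432/349
X = (-9/4, 13/8), Y = (-31/8, -1/12) at the point

Answer: (nabla_X Y)^x = 2021/1396, (nabla_X Y)^y = 1680/349


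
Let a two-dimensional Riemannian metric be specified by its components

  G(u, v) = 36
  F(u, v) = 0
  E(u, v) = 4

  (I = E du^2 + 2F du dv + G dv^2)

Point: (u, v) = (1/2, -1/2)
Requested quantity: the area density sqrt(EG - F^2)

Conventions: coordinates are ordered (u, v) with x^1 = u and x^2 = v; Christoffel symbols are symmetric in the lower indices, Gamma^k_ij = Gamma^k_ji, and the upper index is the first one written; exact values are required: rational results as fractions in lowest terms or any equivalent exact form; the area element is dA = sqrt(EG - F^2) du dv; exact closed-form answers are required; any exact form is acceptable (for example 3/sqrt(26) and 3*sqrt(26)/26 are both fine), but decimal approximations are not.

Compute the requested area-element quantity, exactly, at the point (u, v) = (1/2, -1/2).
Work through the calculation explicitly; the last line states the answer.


E = 4, F = 0, G = 36; EG - F^2 = 144

Answer: sqrt(EG - F^2) = 12


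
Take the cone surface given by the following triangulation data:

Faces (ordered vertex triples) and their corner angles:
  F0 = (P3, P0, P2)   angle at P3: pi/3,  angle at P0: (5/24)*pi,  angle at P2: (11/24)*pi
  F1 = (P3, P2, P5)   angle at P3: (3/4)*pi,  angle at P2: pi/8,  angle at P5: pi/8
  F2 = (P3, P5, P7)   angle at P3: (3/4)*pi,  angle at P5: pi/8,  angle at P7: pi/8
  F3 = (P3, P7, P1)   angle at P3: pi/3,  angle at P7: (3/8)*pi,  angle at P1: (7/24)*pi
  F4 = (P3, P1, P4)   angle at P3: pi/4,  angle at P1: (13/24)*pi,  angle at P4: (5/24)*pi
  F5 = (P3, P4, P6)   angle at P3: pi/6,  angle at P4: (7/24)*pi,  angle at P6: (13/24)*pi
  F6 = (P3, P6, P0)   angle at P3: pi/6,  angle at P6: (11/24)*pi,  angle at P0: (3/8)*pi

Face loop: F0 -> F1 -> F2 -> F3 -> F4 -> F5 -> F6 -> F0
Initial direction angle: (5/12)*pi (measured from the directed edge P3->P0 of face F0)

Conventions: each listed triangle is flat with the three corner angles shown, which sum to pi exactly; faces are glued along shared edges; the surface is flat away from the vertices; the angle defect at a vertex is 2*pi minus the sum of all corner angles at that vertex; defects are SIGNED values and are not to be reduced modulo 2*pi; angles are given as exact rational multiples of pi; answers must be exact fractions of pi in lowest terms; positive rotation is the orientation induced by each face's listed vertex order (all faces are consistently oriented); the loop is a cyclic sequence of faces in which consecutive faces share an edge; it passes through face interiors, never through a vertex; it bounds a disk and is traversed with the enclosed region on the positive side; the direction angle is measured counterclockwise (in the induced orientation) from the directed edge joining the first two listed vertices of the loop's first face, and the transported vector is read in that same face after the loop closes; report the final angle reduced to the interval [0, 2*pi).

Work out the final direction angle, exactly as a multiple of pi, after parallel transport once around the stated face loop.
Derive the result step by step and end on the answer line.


enclosed vertex P3: corner angles sum to (11/4)*pi, defect = 2*pi - (11/4)*pi = (-3/4)*pi
adding the enclosed defects to the starting angle (mod 2*pi, induced orientation) gives the holonomy
final angle = (5/12)*pi - (3/4)*pi = (5/3)*pi (mod 2*pi)

Answer: final direction angle = (5/3)*pi


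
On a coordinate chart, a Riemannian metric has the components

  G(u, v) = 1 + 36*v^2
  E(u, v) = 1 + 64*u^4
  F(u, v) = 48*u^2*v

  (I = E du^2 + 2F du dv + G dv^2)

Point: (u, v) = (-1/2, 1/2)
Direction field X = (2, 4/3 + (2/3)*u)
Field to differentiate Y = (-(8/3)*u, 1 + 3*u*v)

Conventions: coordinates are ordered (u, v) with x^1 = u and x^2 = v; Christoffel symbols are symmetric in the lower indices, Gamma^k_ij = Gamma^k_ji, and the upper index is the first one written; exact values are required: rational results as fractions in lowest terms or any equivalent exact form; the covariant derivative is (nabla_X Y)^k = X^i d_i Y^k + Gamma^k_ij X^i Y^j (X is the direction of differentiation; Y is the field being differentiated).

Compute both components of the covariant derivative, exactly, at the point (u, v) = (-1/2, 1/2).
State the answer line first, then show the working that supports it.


Answer: (nabla_X Y)^u = -49/6, (nabla_X Y)^v = -11/4

E = 5, F = 6, G = 10 at the point
E_u = -32, E_v = 0, F_u = -24, F_v = 12, G_u = 0, G_v = 36
EG - F^2 = 14;  g^inv = (1/14) * [[10, -6], [-6, 5]]
first-kind symbols [ij,l] = (1/2)(d_i g_jl + d_j g_il - d_l g_ij): [uu,u] = E_u/2 = -16, [uu,v] = F_u - E_v/2 = -24, [uv,u] = E_v/2 = 0, [uv,v] = G_u/2 = 0, [vv,u] = F_v - G_u/2 = 12, [vv,v] = G_v/2 = 18
Gamma^u_ij = (G*[ij,u] - F*[ij,v])/(EG - F^2), Gamma^v_ij = (E*[ij,v] - F*[ij,u])/(EG - F^2)
Gamma_uuu = -8/7, Gamma_uuv = 0, Gamma_uvv = 6/7, Gamma_vuu = -12/7, Gamma_vuv = 0, Gamma_vvv = 9/7
X = (2, 1), Y = (4/3, 1/4) at the point


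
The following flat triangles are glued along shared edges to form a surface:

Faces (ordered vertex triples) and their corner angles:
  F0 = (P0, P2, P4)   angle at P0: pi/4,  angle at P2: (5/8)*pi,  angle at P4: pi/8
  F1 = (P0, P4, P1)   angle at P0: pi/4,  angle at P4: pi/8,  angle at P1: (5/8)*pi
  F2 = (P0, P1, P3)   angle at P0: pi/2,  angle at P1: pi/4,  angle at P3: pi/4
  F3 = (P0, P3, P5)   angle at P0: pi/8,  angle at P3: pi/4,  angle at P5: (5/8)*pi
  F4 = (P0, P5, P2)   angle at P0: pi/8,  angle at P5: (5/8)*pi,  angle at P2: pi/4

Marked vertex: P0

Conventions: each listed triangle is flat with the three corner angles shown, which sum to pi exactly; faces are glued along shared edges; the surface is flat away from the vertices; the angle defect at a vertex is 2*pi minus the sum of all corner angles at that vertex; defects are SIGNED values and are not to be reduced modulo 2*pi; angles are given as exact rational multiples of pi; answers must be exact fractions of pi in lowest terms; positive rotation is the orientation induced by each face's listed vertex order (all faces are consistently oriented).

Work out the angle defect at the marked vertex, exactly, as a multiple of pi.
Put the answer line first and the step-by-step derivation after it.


Answer: defect(P0) = (3/4)*pi

Sum of corner angles at P0: (5/4)*pi
defect = 2*pi - (5/4)*pi


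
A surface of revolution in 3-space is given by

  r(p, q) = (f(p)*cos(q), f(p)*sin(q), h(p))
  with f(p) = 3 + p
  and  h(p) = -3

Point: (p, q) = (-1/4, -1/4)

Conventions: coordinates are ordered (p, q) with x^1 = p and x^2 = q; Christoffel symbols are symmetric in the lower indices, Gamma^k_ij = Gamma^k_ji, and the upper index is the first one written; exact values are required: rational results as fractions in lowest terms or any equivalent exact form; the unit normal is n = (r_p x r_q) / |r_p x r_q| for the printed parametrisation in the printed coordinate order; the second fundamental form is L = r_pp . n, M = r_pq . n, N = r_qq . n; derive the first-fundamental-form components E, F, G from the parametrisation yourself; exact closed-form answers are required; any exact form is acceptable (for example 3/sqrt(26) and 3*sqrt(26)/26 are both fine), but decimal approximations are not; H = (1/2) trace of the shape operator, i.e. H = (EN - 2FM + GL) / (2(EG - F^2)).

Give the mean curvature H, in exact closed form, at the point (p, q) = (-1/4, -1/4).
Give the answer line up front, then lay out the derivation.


Answer: H = 0

f = 11/4, f' = 1, f'' = 0, h' = 0, h'' = 0
E = 1, F = 0, G = 121/16; answer radicand W^2 = 1
unnormalised second-form numerators: l = 0, m = 0, n = 0; L = l/sqrt(1), and similarly M = m/sqrt(W^2), N = n/sqrt(W^2)
H = (E*n - 2*F*m + G*l) / (2*(EG - F^2)*sqrt(W^2)); E*n - 2*F*m + G*l = 0, EG - F^2 = 121/16, so H = (0)/sqrt(1)
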